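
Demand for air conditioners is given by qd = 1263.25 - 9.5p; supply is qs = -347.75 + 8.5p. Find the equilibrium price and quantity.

p* = 89.5, q* = 413

Set qd = qs: 1263.25 - 9.5p = -347.75 + 8.5p.
1611 = 18p, so p* = 89.5.
q* = 1263.25 − 9.5(89.5) = 413.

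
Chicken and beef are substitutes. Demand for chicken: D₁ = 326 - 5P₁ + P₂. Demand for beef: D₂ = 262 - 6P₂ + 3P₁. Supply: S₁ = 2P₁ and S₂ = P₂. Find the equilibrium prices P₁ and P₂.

P₁ = 1272/23, P₂ = 1406/23

Market 1: 326 - 5P₁ + P₂ = 2P₁ → 7P₁ - P₂ = 326.
Market 2: 7P₂ - 3P₁ = 262.
Eliminating P₂: 7×(1) + 1×(2) gives 46P₁ = 2544, so P₁ = 1272/23.
Back-substitute into (2): P₂ = (262 + 3×1272/23) / 7 = 1406/23.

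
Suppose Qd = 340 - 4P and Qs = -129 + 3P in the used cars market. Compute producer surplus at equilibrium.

Equilibrium: 340 - 4P = -129 + 3P gives P* = 67, Q* = 72.
Supply starts at P = 43 (where Qs = 0).
PS = ½(67 − 43)(72) = 864.

Producer surplus = 864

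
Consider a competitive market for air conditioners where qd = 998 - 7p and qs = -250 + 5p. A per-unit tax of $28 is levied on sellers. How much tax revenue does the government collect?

Tax revenue = 15820/3

Pre-tax equilibrium: p* = 104, q* = 270.
Tax on sellers shifts supply to qs = -250 + 5(p − 28) = -390 + 5p.
998 - 7p = -390 + 5p gives buyer price pb = 347/3; sellers receive ps = 347/3 − 28 = 263/3.
New quantity: q = 998 − 7(347/3) = 565/3.
Revenue = 28 × 565/3 = 15820/3.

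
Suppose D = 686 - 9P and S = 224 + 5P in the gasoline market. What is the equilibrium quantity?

Q* = 389

Set D = S: 686 - 9P = 224 + 5P.
462 = 14P, so P* = 33.
Q* = 686 − 9(33) = 389.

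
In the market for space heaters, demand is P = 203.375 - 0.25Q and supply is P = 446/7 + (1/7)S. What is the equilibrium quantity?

Q* = 355.5

Set the two price expressions equal: 203.375 - 0.25Q = 446/7 + (1/7)Q.
7821/56 = (11/28)Q, so Q* = 355.5.
P* = 203.375 − (0.25)(355.5) = 114.5.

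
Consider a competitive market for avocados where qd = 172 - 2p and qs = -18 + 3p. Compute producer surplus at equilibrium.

Producer surplus = 1536

Equilibrium: 172 - 2p = -18 + 3p gives p* = 38, q* = 96.
Supply starts at p = 6 (where qs = 0).
PS = ½(38 − 6)(96) = 1536.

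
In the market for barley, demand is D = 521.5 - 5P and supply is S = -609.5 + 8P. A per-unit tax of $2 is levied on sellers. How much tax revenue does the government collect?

Tax revenue = 2089/13

Pre-tax equilibrium: P* = 87, Q* = 86.5.
Tax on sellers shifts supply to S = -609.5 + 8(P − 2) = -625.5 + 8P.
521.5 - 5P = -625.5 + 8P gives buyer price Pb = 1147/13; sellers receive Ps = 1147/13 − 2 = 1121/13.
New quantity: Q = 521.5 − 5(1147/13) = 2089/26.
Revenue = 2 × 2089/26 = 2089/13.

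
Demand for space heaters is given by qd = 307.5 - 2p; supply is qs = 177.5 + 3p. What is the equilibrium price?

p* = 26

Set qd = qs: 307.5 - 2p = 177.5 + 3p.
130 = 5p, so p* = 26.
q* = 307.5 − 2(26) = 255.5.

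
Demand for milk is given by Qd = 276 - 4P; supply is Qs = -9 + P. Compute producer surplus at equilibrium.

Equilibrium: 276 - 4P = -9 + P gives P* = 57, Q* = 48.
Supply starts at P = 9 (where Qs = 0).
PS = ½(57 − 9)(48) = 1152.

Producer surplus = 1152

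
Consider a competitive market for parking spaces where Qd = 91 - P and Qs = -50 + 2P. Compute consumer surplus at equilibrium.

Equilibrium: 91 - P = -50 + 2P gives P* = 47, Q* = 44.
Demand choke price (Qd = 0): P = 91.
CS = ½(91 − 47)(44) = 968.

Consumer surplus = 968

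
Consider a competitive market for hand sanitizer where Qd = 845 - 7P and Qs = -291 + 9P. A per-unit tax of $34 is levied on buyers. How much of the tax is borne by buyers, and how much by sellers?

Buyers bear $19.125, sellers bear $14.875

Pre-tax equilibrium: P* = 71, Q* = 348.
Tax on buyers shifts demand to Qd = 845 − 7(P + 34) = 607 - 7P.
607 - 7P = -291 + 9P gives seller price Ps = 56.125; buyers pay Pb = 56.125 + 34 = 90.125.
New quantity: Q = 845 − 7(90.125) = 214.125.
Buyer burden = 90.125 − 71 = 19.125; seller burden = 71 − 56.125 = 14.875.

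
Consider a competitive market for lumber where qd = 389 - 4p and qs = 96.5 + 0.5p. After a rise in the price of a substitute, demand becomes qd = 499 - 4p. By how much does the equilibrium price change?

Original equilibrium: p* = 65, q* = 129.
New equilibrium: 499 - 4p = 96.5 + 0.5p, so 402.5 = 4.5p and p' = 805/9; q' = 499 − 4(805/9) = 1271/9.
Change in price: 805/9 − 65 = 220/9.

Δp = 220/9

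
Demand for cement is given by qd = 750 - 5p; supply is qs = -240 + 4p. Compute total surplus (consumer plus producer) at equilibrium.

Equilibrium: 750 - 5p = -240 + 4p gives p* = 110, q* = 200.
Demand choke price: p = 150; supply starts at p = 60.
CS = ½(150 − 110)(200) = 4000; PS = ½(110 − 60)(200) = 5000.

Total surplus = 9000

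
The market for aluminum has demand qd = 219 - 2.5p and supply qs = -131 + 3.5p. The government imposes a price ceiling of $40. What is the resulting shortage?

Equilibrium price would be p* = 175/3, so the ceiling at 40 binds.
At p = 40: qd = 219 − 2.5(40) = 119, qs = -131 + 3.5(40) = 9.
Shortage = 119 − 9 = 110.

Shortage = 110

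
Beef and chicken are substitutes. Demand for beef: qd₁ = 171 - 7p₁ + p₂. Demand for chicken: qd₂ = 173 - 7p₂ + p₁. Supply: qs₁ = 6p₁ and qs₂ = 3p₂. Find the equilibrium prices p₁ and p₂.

Market 1: 171 - 7p₁ + p₂ = 6p₁ → 13p₁ - p₂ = 171.
Market 2: 10p₂ - p₁ = 173.
Eliminating p₂: 10×(1) + 1×(2) gives 129p₁ = 1883, so p₁ = 1883/129.
Back-substitute into (2): p₂ = (173 + 1×1883/129) / 10 = 2420/129.

p₁ = 1883/129, p₂ = 2420/129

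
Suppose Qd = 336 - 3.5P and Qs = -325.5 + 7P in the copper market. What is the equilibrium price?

P* = 63

Set Qd = Qs: 336 - 3.5P = -325.5 + 7P.
661.5 = 10.5P, so P* = 63.
Q* = 336 − 3.5(63) = 115.5.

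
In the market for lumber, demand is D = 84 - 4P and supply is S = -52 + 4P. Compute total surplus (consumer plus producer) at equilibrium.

Equilibrium: 84 - 4P = -52 + 4P gives P* = 17, Q* = 16.
Demand choke price: P = 21; supply starts at P = 13.
CS = ½(21 − 17)(16) = 32; PS = ½(17 − 13)(16) = 32.

Total surplus = 64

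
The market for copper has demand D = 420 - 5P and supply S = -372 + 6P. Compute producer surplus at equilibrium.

Equilibrium: 420 - 5P = -372 + 6P gives P* = 72, Q* = 60.
Supply starts at P = 62 (where S = 0).
PS = ½(72 − 62)(60) = 300.

Producer surplus = 300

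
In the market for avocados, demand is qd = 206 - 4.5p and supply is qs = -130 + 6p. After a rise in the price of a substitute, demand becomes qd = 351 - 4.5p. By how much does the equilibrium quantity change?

Original equilibrium: p* = 32, q* = 62.
New equilibrium: 351 - 4.5p = -130 + 6p, so 481 = 10.5p and p' = 962/21; q' = 351 − 4.5(962/21) = 1014/7.
Change in quantity: 1014/7 − 62 = 580/7.

Δq = 580/7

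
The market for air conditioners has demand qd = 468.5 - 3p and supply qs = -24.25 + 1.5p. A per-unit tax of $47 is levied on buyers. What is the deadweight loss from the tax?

Deadweight loss = 1104.5

Pre-tax equilibrium: p* = 109.5, q* = 140.
Tax on buyers shifts demand to qd = 468.5 − 3(p + 47) = 327.5 - 3p.
327.5 - 3p = -24.25 + 1.5p gives seller price ps = 469/6; buyers pay pb = 469/6 + 47 = 751/6.
New quantity: q = 468.5 − 3(751/6) = 93.
DWL = ½ × 47 × (140 − 93) = 1104.5.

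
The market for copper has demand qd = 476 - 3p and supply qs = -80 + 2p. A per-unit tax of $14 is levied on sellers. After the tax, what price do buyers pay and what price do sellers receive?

Pre-tax equilibrium: p* = 111.2, q* = 142.4.
Tax on sellers shifts supply to qs = -80 + 2(p − 14) = -108 + 2p.
476 - 3p = -108 + 2p gives buyer price pb = 116.8; sellers receive ps = 116.8 − 14 = 102.8.
New quantity: q = 476 − 3(116.8) = 125.6.

Buyers pay $116.8, sellers receive $102.8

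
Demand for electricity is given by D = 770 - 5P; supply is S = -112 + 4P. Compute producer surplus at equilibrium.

Equilibrium: 770 - 5P = -112 + 4P gives P* = 98, Q* = 280.
Supply starts at P = 28 (where S = 0).
PS = ½(98 − 28)(280) = 9800.

Producer surplus = 9800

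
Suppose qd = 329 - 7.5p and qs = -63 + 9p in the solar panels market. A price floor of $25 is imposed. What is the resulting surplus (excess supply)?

Surplus = 20.5

Equilibrium price would be p* = 784/33, so the floor at 25 binds.
At p = 25: qd = 141.5, qs = 162.
Surplus = 162 − 141.5 = 20.5.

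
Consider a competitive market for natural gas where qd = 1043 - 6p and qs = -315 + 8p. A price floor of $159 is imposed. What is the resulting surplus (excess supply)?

Surplus = 868

Equilibrium price would be p* = 97, so the floor at 159 binds.
At p = 159: qd = 89, qs = 957.
Surplus = 957 − 89 = 868.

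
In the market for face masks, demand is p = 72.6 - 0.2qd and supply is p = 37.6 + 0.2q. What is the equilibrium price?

p* = 55.1

Set the two price expressions equal: 72.6 - 0.2q = 37.6 + 0.2q.
35 = 0.4q, so q* = 87.5.
p* = 72.6 − (0.2)(87.5) = 55.1.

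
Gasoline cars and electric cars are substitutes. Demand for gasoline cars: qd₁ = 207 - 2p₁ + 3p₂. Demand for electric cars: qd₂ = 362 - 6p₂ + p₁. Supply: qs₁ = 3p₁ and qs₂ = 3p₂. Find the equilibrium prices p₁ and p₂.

p₁ = 983/14, p₂ = 2017/42

Market 1: 207 - 2p₁ + 3p₂ = 3p₁ → 5p₁ - 3p₂ = 207.
Market 2: 9p₂ - p₁ = 362.
Eliminating p₂: 9×(1) + 3×(2) gives 42p₁ = 2949, so p₁ = 983/14.
Back-substitute into (2): p₂ = (362 + 1×983/14) / 9 = 2017/42.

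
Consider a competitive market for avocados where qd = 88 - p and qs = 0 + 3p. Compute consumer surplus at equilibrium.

Equilibrium: 88 - p = 0 + 3p gives p* = 22, q* = 66.
Demand choke price (qd = 0): p = 88.
CS = ½(88 − 22)(66) = 2178.

Consumer surplus = 2178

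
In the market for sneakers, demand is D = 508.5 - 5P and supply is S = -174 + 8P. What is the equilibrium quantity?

Set D = S: 508.5 - 5P = -174 + 8P.
682.5 = 13P, so P* = 52.5.
Q* = 508.5 − 5(52.5) = 246.

Q* = 246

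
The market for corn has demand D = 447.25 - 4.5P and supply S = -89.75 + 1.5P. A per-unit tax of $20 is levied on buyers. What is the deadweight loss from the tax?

Pre-tax equilibrium: P* = 89.5, Q* = 44.5.
Tax on buyers shifts demand to D = 447.25 − 4.5(P + 20) = 357.25 - 4.5P.
357.25 - 4.5P = -89.75 + 1.5P gives seller price Ps = 74.5; buyers pay Pb = 74.5 + 20 = 94.5.
New quantity: Q = 447.25 − 4.5(94.5) = 22.
DWL = ½ × 20 × (44.5 − 22) = 225.

Deadweight loss = 225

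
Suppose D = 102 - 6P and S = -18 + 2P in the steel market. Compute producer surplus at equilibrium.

Equilibrium: 102 - 6P = -18 + 2P gives P* = 15, Q* = 12.
Supply starts at P = 9 (where S = 0).
PS = ½(15 − 9)(12) = 36.

Producer surplus = 36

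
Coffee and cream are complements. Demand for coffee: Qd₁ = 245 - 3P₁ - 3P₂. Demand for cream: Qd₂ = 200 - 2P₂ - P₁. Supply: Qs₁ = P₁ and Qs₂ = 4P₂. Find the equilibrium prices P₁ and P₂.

P₁ = 290/7, P₂ = 185/7

Market 1: 245 - 3P₁ - 3P₂ = P₁ → 4P₁ + 3P₂ = 245.
Market 2: 6P₂ + P₁ = 200.
Eliminating P₂: 6×(1) − 3×(2) gives 21P₁ = 870, so P₁ = 290/7.
Back-substitute into (2): P₂ = (200 − 1×290/7) / 6 = 185/7.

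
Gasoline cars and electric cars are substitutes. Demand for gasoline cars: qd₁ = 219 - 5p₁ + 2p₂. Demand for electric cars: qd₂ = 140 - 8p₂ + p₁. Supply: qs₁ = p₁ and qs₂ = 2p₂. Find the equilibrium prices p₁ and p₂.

Market 1: 219 - 5p₁ + 2p₂ = p₁ → 6p₁ - 2p₂ = 219.
Market 2: 10p₂ - p₁ = 140.
Eliminating p₂: 10×(1) + 2×(2) gives 58p₁ = 2470, so p₁ = 1235/29.
Back-substitute into (2): p₂ = (140 + 1×1235/29) / 10 = 1059/58.

p₁ = 1235/29, p₂ = 1059/58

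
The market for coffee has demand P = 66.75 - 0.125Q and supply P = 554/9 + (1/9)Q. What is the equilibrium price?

Set the two price expressions equal: 66.75 - 0.125Q = 554/9 + (1/9)Q.
187/36 = (17/72)Q, so Q* = 22.
P* = 66.75 − (0.125)(22) = 64.

P* = 64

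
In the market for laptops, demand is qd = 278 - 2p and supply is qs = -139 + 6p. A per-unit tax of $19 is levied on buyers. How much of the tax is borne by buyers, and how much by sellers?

Pre-tax equilibrium: p* = 52.125, q* = 173.75.
Tax on buyers shifts demand to qd = 278 − 2(p + 19) = 240 - 2p.
240 - 2p = -139 + 6p gives seller price ps = 47.375; buyers pay pb = 47.375 + 19 = 66.375.
New quantity: q = 278 − 2(66.375) = 145.25.
Buyer burden = 66.375 − 52.125 = 14.25; seller burden = 52.125 − 47.375 = 4.75.

Buyers bear $14.25, sellers bear $4.75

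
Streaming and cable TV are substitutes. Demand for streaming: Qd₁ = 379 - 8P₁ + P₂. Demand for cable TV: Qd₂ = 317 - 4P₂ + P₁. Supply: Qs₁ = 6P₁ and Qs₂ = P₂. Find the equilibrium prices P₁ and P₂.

P₁ = 2212/69, P₂ = 4817/69

Market 1: 379 - 8P₁ + P₂ = 6P₁ → 14P₁ - P₂ = 379.
Market 2: 5P₂ - P₁ = 317.
Eliminating P₂: 5×(1) + 1×(2) gives 69P₁ = 2212, so P₁ = 2212/69.
Back-substitute into (2): P₂ = (317 + 1×2212/69) / 5 = 4817/69.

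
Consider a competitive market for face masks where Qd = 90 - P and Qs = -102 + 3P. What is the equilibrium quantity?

Q* = 42

Set Qd = Qs: 90 - P = -102 + 3P.
192 = 4P, so P* = 48.
Q* = 90 − 1(48) = 42.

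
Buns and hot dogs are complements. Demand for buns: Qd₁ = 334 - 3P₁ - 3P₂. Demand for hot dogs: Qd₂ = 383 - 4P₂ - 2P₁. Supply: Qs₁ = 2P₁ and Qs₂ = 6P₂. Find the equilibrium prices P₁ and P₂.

P₁ = 2191/44, P₂ = 1247/44

Market 1: 334 - 3P₁ - 3P₂ = 2P₁ → 5P₁ + 3P₂ = 334.
Market 2: 10P₂ + 2P₁ = 383.
Eliminating P₂: 10×(1) − 3×(2) gives 44P₁ = 2191, so P₁ = 2191/44.
Back-substitute into (2): P₂ = (383 − 2×2191/44) / 10 = 1247/44.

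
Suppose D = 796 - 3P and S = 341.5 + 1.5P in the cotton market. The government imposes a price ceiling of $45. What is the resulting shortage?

Shortage = 252

Equilibrium price would be P* = 101, so the ceiling at 45 binds.
At P = 45: D = 796 − 3(45) = 661, S = 341.5 + 1.5(45) = 409.
Shortage = 661 − 409 = 252.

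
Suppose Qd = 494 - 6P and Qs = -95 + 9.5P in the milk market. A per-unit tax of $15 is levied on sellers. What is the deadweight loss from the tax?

Pre-tax equilibrium: P* = 38, Q* = 266.
Tax on sellers shifts supply to Qs = -95 + 9.5(P − 15) = -237.5 + 9.5P.
494 - 6P = -237.5 + 9.5P gives buyer price Pb = 1463/31; sellers receive Ps = 1463/31 − 15 = 998/31.
New quantity: Q = 494 − 6(1463/31) = 6536/31.
DWL = ½ × 15 × (266 − 6536/31) = 12825/31.

Deadweight loss = 12825/31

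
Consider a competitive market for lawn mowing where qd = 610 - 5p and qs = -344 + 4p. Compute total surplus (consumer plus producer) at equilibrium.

Equilibrium: 610 - 5p = -344 + 4p gives p* = 106, q* = 80.
Demand choke price: p = 122; supply starts at p = 86.
CS = ½(122 − 106)(80) = 640; PS = ½(106 − 86)(80) = 800.

Total surplus = 1440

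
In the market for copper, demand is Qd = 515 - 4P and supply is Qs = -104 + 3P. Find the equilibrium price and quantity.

Set Qd = Qs: 515 - 4P = -104 + 3P.
619 = 7P, so P* = 619/7.
Q* = 515 − 4(619/7) = 1129/7.

P* = 619/7, Q* = 1129/7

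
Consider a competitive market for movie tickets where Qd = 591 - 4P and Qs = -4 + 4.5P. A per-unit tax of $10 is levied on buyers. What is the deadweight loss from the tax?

Deadweight loss = 1800/17

Pre-tax equilibrium: P* = 70, Q* = 311.
Tax on buyers shifts demand to Qd = 591 − 4(P + 10) = 551 - 4P.
551 - 4P = -4 + 4.5P gives seller price Ps = 1110/17; buyers pay Pb = 1110/17 + 10 = 1280/17.
New quantity: Q = 591 − 4(1280/17) = 4927/17.
DWL = ½ × 10 × (311 − 4927/17) = 1800/17.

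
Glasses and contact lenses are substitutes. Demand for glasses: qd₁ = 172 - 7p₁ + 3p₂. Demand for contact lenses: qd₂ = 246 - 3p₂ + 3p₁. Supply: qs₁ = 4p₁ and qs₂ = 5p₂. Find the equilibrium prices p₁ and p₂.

Market 1: 172 - 7p₁ + 3p₂ = 4p₁ → 11p₁ - 3p₂ = 172.
Market 2: 8p₂ - 3p₁ = 246.
Eliminating p₂: 8×(1) + 3×(2) gives 79p₁ = 2114, so p₁ = 2114/79.
Back-substitute into (2): p₂ = (246 + 3×2114/79) / 8 = 3222/79.

p₁ = 2114/79, p₂ = 3222/79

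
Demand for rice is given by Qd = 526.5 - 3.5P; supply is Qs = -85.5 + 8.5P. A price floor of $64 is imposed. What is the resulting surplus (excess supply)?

Equilibrium price would be P* = 51, so the floor at 64 binds.
At P = 64: Qd = 302.5, Qs = 458.5.
Surplus = 458.5 − 302.5 = 156.

Surplus = 156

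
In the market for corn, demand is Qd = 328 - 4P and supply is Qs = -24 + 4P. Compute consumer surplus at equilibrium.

Consumer surplus = 2888

Equilibrium: 328 - 4P = -24 + 4P gives P* = 44, Q* = 152.
Demand choke price (Qd = 0): P = 82.
CS = ½(82 − 44)(152) = 2888.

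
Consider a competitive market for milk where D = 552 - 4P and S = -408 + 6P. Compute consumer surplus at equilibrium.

Consumer surplus = 3528

Equilibrium: 552 - 4P = -408 + 6P gives P* = 96, Q* = 168.
Demand choke price (D = 0): P = 138.
CS = ½(138 − 96)(168) = 3528.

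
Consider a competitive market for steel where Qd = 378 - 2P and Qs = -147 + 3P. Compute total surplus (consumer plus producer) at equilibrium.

Total surplus = 11760

Equilibrium: 378 - 2P = -147 + 3P gives P* = 105, Q* = 168.
Demand choke price: P = 189; supply starts at P = 49.
CS = ½(189 − 105)(168) = 7056; PS = ½(105 − 49)(168) = 4704.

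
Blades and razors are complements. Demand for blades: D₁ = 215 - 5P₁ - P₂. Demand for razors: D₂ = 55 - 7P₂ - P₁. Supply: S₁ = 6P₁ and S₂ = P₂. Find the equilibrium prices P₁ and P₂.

Market 1: 215 - 5P₁ - P₂ = 6P₁ → 11P₁ + P₂ = 215.
Market 2: 8P₂ + P₁ = 55.
Eliminating P₂: 8×(1) − 1×(2) gives 87P₁ = 1665, so P₁ = 555/29.
Back-substitute into (2): P₂ = (55 − 1×555/29) / 8 = 130/29.

P₁ = 555/29, P₂ = 130/29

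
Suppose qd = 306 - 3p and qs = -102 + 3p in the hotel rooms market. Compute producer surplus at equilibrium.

Equilibrium: 306 - 3p = -102 + 3p gives p* = 68, q* = 102.
Supply starts at p = 34 (where qs = 0).
PS = ½(68 − 34)(102) = 1734.

Producer surplus = 1734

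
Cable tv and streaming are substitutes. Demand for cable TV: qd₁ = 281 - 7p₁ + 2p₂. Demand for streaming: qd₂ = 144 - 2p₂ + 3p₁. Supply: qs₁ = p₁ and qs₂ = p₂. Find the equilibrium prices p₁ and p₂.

p₁ = 377/6, p₂ = 665/6

Market 1: 281 - 7p₁ + 2p₂ = p₁ → 8p₁ - 2p₂ = 281.
Market 2: 3p₂ - 3p₁ = 144.
Eliminating p₂: 3×(1) + 2×(2) gives 18p₁ = 1131, so p₁ = 377/6.
Back-substitute into (2): p₂ = (144 + 3×377/6) / 3 = 665/6.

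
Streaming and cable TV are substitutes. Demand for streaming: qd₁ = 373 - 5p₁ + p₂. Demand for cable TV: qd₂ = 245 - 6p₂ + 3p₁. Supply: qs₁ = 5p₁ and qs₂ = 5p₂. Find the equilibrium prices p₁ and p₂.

p₁ = 4348/107, p₂ = 3569/107

Market 1: 373 - 5p₁ + p₂ = 5p₁ → 10p₁ - p₂ = 373.
Market 2: 11p₂ - 3p₁ = 245.
Eliminating p₂: 11×(1) + 1×(2) gives 107p₁ = 4348, so p₁ = 4348/107.
Back-substitute into (2): p₂ = (245 + 3×4348/107) / 11 = 3569/107.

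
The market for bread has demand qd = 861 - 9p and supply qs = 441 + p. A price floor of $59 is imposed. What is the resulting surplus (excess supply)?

Surplus = 170

Equilibrium price would be p* = 42, so the floor at 59 binds.
At p = 59: qd = 330, qs = 500.
Surplus = 500 − 330 = 170.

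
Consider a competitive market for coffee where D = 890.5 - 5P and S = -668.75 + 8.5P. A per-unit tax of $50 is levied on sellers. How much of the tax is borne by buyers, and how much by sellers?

Buyers bear 850/27, sellers bear 500/27

Pre-tax equilibrium: P* = 115.5, Q* = 313.
Tax on sellers shifts supply to S = -668.75 + 8.5(P − 50) = -1093.75 + 8.5P.
890.5 - 5P = -1093.75 + 8.5P gives buyer price Pb = 7937/54; sellers receive Ps = 7937/54 − 50 = 5237/54.
New quantity: Q = 890.5 − 5(7937/54) = 4201/27.
Buyer burden = 7937/54 − 115.5 = 850/27; seller burden = 115.5 − 5237/54 = 500/27.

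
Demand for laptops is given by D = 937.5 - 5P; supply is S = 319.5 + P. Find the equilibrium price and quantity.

Set D = S: 937.5 - 5P = 319.5 + P.
618 = 6P, so P* = 103.
Q* = 937.5 − 5(103) = 422.5.

P* = 103, Q* = 422.5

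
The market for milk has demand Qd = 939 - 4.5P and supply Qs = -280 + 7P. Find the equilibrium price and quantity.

P* = 106, Q* = 462

Set Qd = Qs: 939 - 4.5P = -280 + 7P.
1219 = 11.5P, so P* = 106.
Q* = 939 − 4.5(106) = 462.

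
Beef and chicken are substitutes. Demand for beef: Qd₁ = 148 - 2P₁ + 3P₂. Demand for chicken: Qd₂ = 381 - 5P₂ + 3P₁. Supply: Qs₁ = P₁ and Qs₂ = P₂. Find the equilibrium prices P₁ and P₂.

P₁ = 677/3, P₂ = 529/3

Market 1: 148 - 2P₁ + 3P₂ = P₁ → 3P₁ - 3P₂ = 148.
Market 2: 6P₂ - 3P₁ = 381.
Eliminating P₂: 6×(1) + 3×(2) gives 9P₁ = 2031, so P₁ = 677/3.
Back-substitute into (2): P₂ = (381 + 3×677/3) / 6 = 529/3.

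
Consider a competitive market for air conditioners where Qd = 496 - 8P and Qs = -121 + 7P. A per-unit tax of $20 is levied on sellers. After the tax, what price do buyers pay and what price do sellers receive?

Pre-tax equilibrium: P* = 617/15, Q* = 2504/15.
Tax on sellers shifts supply to Qs = -121 + 7(P − 20) = -261 + 7P.
496 - 8P = -261 + 7P gives buyer price Pb = 757/15; sellers receive Ps = 757/15 − 20 = 457/15.
New quantity: Q = 496 − 8(757/15) = 1384/15.

Buyers pay 757/15, sellers receive 457/15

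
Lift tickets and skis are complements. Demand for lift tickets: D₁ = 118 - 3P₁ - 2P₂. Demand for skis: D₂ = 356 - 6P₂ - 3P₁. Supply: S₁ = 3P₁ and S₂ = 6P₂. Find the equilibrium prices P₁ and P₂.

P₁ = 32/3, P₂ = 27

Market 1: 118 - 3P₁ - 2P₂ = 3P₁ → 6P₁ + 2P₂ = 118.
Market 2: 12P₂ + 3P₁ = 356.
Eliminating P₂: 12×(1) − 2×(2) gives 66P₁ = 704, so P₁ = 32/3.
Back-substitute into (2): P₂ = (356 − 3×32/3) / 12 = 27.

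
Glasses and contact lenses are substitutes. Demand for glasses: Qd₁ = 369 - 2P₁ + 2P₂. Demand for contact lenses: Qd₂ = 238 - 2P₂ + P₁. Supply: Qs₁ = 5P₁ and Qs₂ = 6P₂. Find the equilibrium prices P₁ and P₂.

P₁ = 1714/27, P₂ = 2035/54

Market 1: 369 - 2P₁ + 2P₂ = 5P₁ → 7P₁ - 2P₂ = 369.
Market 2: 8P₂ - P₁ = 238.
Eliminating P₂: 8×(1) + 2×(2) gives 54P₁ = 3428, so P₁ = 1714/27.
Back-substitute into (2): P₂ = (238 + 1×1714/27) / 8 = 2035/54.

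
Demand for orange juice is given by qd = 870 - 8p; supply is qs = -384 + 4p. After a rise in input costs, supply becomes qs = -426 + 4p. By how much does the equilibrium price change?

Original equilibrium: p* = 104.5, q* = 34.
New equilibrium: 870 - 8p = -426 + 4p, so 1296 = 12p and p' = 108; q' = 870 − 8(108) = 6.
Change in price: 108 − 104.5 = 3.5.

Δp = 3.5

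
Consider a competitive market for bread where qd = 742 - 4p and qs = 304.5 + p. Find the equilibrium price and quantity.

Set qd = qs: 742 - 4p = 304.5 + p.
437.5 = 5p, so p* = 87.5.
q* = 742 − 4(87.5) = 392.

p* = 87.5, q* = 392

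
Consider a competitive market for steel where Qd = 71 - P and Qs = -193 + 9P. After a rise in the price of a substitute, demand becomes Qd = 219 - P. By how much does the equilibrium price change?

ΔP = 14.8

Original equilibrium: P* = 26.4, Q* = 44.6.
New equilibrium: 219 - P = -193 + 9P, so 412 = 10P and P' = 41.2; Q' = 219 − 1(41.2) = 177.8.
Change in price: 41.2 − 26.4 = 14.8.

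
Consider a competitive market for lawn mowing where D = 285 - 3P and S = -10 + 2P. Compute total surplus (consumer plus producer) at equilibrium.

Total surplus = 4860

Equilibrium: 285 - 3P = -10 + 2P gives P* = 59, Q* = 108.
Demand choke price: P = 95; supply starts at P = 5.
CS = ½(95 − 59)(108) = 1944; PS = ½(59 − 5)(108) = 2916.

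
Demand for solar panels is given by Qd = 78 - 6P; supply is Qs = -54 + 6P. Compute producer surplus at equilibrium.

Producer surplus = 12

Equilibrium: 78 - 6P = -54 + 6P gives P* = 11, Q* = 12.
Supply starts at P = 9 (where Qs = 0).
PS = ½(11 − 9)(12) = 12.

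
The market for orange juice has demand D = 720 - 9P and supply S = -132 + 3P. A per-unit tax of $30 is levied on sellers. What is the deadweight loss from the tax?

Pre-tax equilibrium: P* = 71, Q* = 81.
Tax on sellers shifts supply to S = -132 + 3(P − 30) = -222 + 3P.
720 - 9P = -222 + 3P gives buyer price Pb = 78.5; sellers receive Ps = 78.5 − 30 = 48.5.
New quantity: Q = 720 − 9(78.5) = 13.5.
DWL = ½ × 30 × (81 − 13.5) = 1012.5.

Deadweight loss = 1012.5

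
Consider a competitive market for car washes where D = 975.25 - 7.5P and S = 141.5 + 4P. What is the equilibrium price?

Set D = S: 975.25 - 7.5P = 141.5 + 4P.
833.75 = 11.5P, so P* = 72.5.
Q* = 975.25 − 7.5(72.5) = 431.5.

P* = 72.5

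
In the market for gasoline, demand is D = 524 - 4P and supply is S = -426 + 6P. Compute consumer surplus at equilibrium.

Equilibrium: 524 - 4P = -426 + 6P gives P* = 95, Q* = 144.
Demand choke price (D = 0): P = 131.
CS = ½(131 − 95)(144) = 2592.

Consumer surplus = 2592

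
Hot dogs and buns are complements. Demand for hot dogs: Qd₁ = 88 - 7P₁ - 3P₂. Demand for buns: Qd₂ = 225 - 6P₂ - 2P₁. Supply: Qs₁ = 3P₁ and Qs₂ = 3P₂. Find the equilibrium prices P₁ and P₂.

P₁ = 39/28, P₂ = 1037/42

Market 1: 88 - 7P₁ - 3P₂ = 3P₁ → 10P₁ + 3P₂ = 88.
Market 2: 9P₂ + 2P₁ = 225.
Eliminating P₂: 9×(1) − 3×(2) gives 84P₁ = 117, so P₁ = 39/28.
Back-substitute into (2): P₂ = (225 − 2×39/28) / 9 = 1037/42.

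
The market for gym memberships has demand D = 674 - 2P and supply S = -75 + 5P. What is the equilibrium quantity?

Set D = S: 674 - 2P = -75 + 5P.
749 = 7P, so P* = 107.
Q* = 674 − 2(107) = 460.

Q* = 460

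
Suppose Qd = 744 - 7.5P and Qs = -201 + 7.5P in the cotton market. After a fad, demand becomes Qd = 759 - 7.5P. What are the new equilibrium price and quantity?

Original equilibrium: P* = 63, Q* = 271.5.
New equilibrium: 759 - 7.5P = -201 + 7.5P, so 960 = 15P and P' = 64; Q' = 759 − 7.5(64) = 279.

P' = 64, Q' = 279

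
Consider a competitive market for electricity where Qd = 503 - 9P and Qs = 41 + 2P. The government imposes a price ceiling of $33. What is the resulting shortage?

Equilibrium price would be P* = 42, so the ceiling at 33 binds.
At P = 33: Qd = 503 − 9(33) = 206, Qs = 41 + 2(33) = 107.
Shortage = 206 − 107 = 99.

Shortage = 99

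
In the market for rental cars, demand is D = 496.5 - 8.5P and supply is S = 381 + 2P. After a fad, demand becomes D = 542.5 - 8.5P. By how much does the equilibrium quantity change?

ΔQ = 184/21

Original equilibrium: P* = 11, Q* = 403.
New equilibrium: 542.5 - 8.5P = 381 + 2P, so 161.5 = 10.5P and P' = 323/21; Q' = 542.5 − 8.5(323/21) = 8647/21.
Change in quantity: 8647/21 − 403 = 184/21.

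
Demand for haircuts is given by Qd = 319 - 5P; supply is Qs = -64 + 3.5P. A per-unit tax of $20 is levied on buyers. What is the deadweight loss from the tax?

Deadweight loss = 7000/17

Pre-tax equilibrium: P* = 766/17, Q* = 1593/17.
Tax on buyers shifts demand to Qd = 319 − 5(P + 20) = 219 - 5P.
219 - 5P = -64 + 3.5P gives seller price Ps = 566/17; buyers pay Pb = 566/17 + 20 = 906/17.
New quantity: Q = 319 − 5(906/17) = 893/17.
DWL = ½ × 20 × (1593/17 − 893/17) = 7000/17.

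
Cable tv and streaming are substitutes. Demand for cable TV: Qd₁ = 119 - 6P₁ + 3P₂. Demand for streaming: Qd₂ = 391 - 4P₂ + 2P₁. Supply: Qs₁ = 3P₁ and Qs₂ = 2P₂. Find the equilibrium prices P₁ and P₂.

Market 1: 119 - 6P₁ + 3P₂ = 3P₁ → 9P₁ - 3P₂ = 119.
Market 2: 6P₂ - 2P₁ = 391.
Eliminating P₂: 6×(1) + 3×(2) gives 48P₁ = 1887, so P₁ = 39.3125.
Back-substitute into (2): P₂ = (391 + 2×39.3125) / 6 = 3757/48.

P₁ = 39.3125, P₂ = 3757/48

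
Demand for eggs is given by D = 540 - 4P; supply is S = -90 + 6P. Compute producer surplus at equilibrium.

Equilibrium: 540 - 4P = -90 + 6P gives P* = 63, Q* = 288.
Supply starts at P = 15 (where S = 0).
PS = ½(63 − 15)(288) = 6912.

Producer surplus = 6912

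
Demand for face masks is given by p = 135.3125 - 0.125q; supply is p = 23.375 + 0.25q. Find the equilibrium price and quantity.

Set the two price expressions equal: 135.3125 - 0.125q = 23.375 + 0.25q.
111.9375 = 0.375q, so q* = 298.5.
p* = 135.3125 − (0.125)(298.5) = 98.

p* = 98, q* = 298.5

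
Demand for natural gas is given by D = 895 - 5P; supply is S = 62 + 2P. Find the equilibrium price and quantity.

Set D = S: 895 - 5P = 62 + 2P.
833 = 7P, so P* = 119.
Q* = 895 − 5(119) = 300.

P* = 119, Q* = 300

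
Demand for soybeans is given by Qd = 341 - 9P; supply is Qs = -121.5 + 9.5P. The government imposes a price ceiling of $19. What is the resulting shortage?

Shortage = 111

Equilibrium price would be P* = 25, so the ceiling at 19 binds.
At P = 19: Qd = 341 − 9(19) = 170, Qs = -121.5 + 9.5(19) = 59.
Shortage = 170 − 59 = 111.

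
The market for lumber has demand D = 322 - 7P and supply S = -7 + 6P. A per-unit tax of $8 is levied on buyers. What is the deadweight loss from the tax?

Deadweight loss = 1344/13

Pre-tax equilibrium: P* = 329/13, Q* = 1883/13.
Tax on buyers shifts demand to D = 322 − 7(P + 8) = 266 - 7P.
266 - 7P = -7 + 6P gives seller price Ps = 21; buyers pay Pb = 21 + 8 = 29.
New quantity: Q = 322 − 7(29) = 119.
DWL = ½ × 8 × (1883/13 − 119) = 1344/13.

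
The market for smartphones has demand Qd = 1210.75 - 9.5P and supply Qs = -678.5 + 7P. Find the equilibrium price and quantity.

Set Qd = Qs: 1210.75 - 9.5P = -678.5 + 7P.
1889.25 = 16.5P, so P* = 114.5.
Q* = 1210.75 − 9.5(114.5) = 123.

P* = 114.5, Q* = 123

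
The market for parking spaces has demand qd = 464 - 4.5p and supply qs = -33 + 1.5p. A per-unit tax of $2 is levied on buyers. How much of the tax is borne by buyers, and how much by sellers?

Pre-tax equilibrium: p* = 497/6, q* = 91.25.
Tax on buyers shifts demand to qd = 464 − 4.5(p + 2) = 455 - 4.5p.
455 - 4.5p = -33 + 1.5p gives seller price ps = 244/3; buyers pay pb = 244/3 + 2 = 250/3.
New quantity: q = 464 − 4.5(250/3) = 89.
Buyer burden = 250/3 − 497/6 = 0.5; seller burden = 497/6 − 244/3 = 1.5.

Buyers bear $0.5, sellers bear $1.5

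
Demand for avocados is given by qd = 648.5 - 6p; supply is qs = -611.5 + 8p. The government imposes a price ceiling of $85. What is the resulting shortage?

Shortage = 70

Equilibrium price would be p* = 90, so the ceiling at 85 binds.
At p = 85: qd = 648.5 − 6(85) = 138.5, qs = -611.5 + 8(85) = 68.5.
Shortage = 138.5 − 68.5 = 70.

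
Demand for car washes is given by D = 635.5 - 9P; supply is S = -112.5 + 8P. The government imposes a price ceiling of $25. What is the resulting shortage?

Shortage = 323

Equilibrium price would be P* = 44, so the ceiling at 25 binds.
At P = 25: D = 635.5 − 9(25) = 410.5, S = -112.5 + 8(25) = 87.5.
Shortage = 410.5 − 87.5 = 323.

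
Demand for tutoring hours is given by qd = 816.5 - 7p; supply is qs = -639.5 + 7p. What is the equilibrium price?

Set qd = qs: 816.5 - 7p = -639.5 + 7p.
1456 = 14p, so p* = 104.
q* = 816.5 − 7(104) = 88.5.

p* = 104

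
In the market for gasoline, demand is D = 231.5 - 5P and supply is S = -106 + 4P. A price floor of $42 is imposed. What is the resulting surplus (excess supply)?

Surplus = 40.5

Equilibrium price would be P* = 37.5, so the floor at 42 binds.
At P = 42: D = 21.5, S = 62.
Surplus = 62 − 21.5 = 40.5.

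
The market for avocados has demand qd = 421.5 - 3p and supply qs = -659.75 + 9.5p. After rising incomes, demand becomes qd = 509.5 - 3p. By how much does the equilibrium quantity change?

Original equilibrium: p* = 86.5, q* = 162.
New equilibrium: 509.5 - 3p = -659.75 + 9.5p, so 1169.25 = 12.5p and p' = 93.54; q' = 509.5 − 3(93.54) = 228.88.
Change in quantity: 228.88 − 162 = 66.88.

Δq = 66.88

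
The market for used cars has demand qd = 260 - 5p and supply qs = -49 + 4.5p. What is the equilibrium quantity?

q* = 1850/19

Set qd = qs: 260 - 5p = -49 + 4.5p.
309 = 9.5p, so p* = 618/19.
q* = 260 − 5(618/19) = 1850/19.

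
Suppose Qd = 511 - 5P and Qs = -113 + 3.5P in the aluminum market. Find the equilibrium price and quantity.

P* = 1248/17, Q* = 2447/17

Set Qd = Qs: 511 - 5P = -113 + 3.5P.
624 = 8.5P, so P* = 1248/17.
Q* = 511 − 5(1248/17) = 2447/17.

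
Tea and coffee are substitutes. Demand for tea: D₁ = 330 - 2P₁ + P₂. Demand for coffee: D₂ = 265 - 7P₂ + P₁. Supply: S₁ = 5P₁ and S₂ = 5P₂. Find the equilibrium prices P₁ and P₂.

P₁ = 4225/83, P₂ = 2185/83

Market 1: 330 - 2P₁ + P₂ = 5P₁ → 7P₁ - P₂ = 330.
Market 2: 12P₂ - P₁ = 265.
Eliminating P₂: 12×(1) + 1×(2) gives 83P₁ = 4225, so P₁ = 4225/83.
Back-substitute into (2): P₂ = (265 + 1×4225/83) / 12 = 2185/83.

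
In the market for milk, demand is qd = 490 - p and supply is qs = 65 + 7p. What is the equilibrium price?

p* = 53.125

Set qd = qs: 490 - p = 65 + 7p.
425 = 8p, so p* = 53.125.
q* = 490 − 1(53.125) = 436.875.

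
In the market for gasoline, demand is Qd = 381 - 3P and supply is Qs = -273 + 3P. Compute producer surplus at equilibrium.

Producer surplus = 486

Equilibrium: 381 - 3P = -273 + 3P gives P* = 109, Q* = 54.
Supply starts at P = 91 (where Qs = 0).
PS = ½(109 − 91)(54) = 486.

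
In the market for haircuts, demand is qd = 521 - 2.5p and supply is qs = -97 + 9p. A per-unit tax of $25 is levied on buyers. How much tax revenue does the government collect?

Tax revenue = 194200/23

Pre-tax equilibrium: p* = 1236/23, q* = 8893/23.
Tax on buyers shifts demand to qd = 521 − 2.5(p + 25) = 458.5 - 2.5p.
458.5 - 2.5p = -97 + 9p gives seller price ps = 1111/23; buyers pay pb = 1111/23 + 25 = 1686/23.
New quantity: q = 521 − 2.5(1686/23) = 7768/23.
Revenue = 25 × 7768/23 = 194200/23.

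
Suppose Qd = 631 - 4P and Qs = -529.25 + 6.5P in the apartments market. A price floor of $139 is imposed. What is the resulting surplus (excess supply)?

Equilibrium price would be P* = 110.5, so the floor at 139 binds.
At P = 139: Qd = 75, Qs = 374.25.
Surplus = 374.25 − 75 = 299.25.

Surplus = 299.25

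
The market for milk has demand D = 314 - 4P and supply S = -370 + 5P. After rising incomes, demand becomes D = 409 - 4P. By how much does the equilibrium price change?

Original equilibrium: P* = 76, Q* = 10.
New equilibrium: 409 - 4P = -370 + 5P, so 779 = 9P and P' = 779/9; Q' = 409 − 4(779/9) = 565/9.
Change in price: 779/9 − 76 = 95/9.

ΔP = 95/9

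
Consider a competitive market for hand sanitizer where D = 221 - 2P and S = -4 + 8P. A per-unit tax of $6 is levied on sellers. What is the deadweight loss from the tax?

Deadweight loss = 28.8

Pre-tax equilibrium: P* = 22.5, Q* = 176.
Tax on sellers shifts supply to S = -4 + 8(P − 6) = -52 + 8P.
221 - 2P = -52 + 8P gives buyer price Pb = 27.3; sellers receive Ps = 27.3 − 6 = 21.3.
New quantity: Q = 221 − 2(27.3) = 166.4.
DWL = ½ × 6 × (176 − 166.4) = 28.8.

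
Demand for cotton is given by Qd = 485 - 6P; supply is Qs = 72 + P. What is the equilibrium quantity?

Q* = 131

Set Qd = Qs: 485 - 6P = 72 + P.
413 = 7P, so P* = 59.
Q* = 485 − 6(59) = 131.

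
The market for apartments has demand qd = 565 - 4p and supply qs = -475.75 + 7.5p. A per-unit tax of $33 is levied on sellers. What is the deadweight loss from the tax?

Deadweight loss = 32670/23

Pre-tax equilibrium: p* = 90.5, q* = 203.
Tax on sellers shifts supply to qs = -475.75 + 7.5(p − 33) = -723.25 + 7.5p.
565 - 4p = -723.25 + 7.5p gives buyer price pb = 5153/46; sellers receive ps = 5153/46 − 33 = 3635/46.
New quantity: q = 565 − 4(5153/46) = 2689/23.
DWL = ½ × 33 × (203 − 2689/23) = 32670/23.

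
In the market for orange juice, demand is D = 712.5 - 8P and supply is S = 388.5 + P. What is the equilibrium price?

P* = 36

Set D = S: 712.5 - 8P = 388.5 + P.
324 = 9P, so P* = 36.
Q* = 712.5 − 8(36) = 424.5.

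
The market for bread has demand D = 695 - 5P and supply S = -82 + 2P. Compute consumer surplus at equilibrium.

Equilibrium: 695 - 5P = -82 + 2P gives P* = 111, Q* = 140.
Demand choke price (D = 0): P = 139.
CS = ½(139 − 111)(140) = 1960.

Consumer surplus = 1960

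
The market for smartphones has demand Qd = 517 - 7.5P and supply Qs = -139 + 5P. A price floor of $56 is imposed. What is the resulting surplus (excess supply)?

Surplus = 44

Equilibrium price would be P* = 52.48, so the floor at 56 binds.
At P = 56: Qd = 97, Qs = 141.
Surplus = 141 − 97 = 44.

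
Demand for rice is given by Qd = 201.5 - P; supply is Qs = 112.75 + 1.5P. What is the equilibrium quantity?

Q* = 166

Set Qd = Qs: 201.5 - P = 112.75 + 1.5P.
88.75 = 2.5P, so P* = 35.5.
Q* = 201.5 − 1(35.5) = 166.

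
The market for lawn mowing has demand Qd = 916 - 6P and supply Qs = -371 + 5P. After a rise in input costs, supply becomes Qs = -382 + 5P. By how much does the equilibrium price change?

ΔP = 1

Original equilibrium: P* = 117, Q* = 214.
New equilibrium: 916 - 6P = -382 + 5P, so 1298 = 11P and P' = 118; Q' = 916 − 6(118) = 208.
Change in price: 118 − 117 = 1.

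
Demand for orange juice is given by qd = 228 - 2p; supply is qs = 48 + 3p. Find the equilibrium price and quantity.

p* = 36, q* = 156

Set qd = qs: 228 - 2p = 48 + 3p.
180 = 5p, so p* = 36.
q* = 228 − 2(36) = 156.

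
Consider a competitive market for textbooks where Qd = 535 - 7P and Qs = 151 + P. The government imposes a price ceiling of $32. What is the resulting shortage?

Equilibrium price would be P* = 48, so the ceiling at 32 binds.
At P = 32: Qd = 535 − 7(32) = 311, Qs = 151 + 1(32) = 183.
Shortage = 311 − 183 = 128.

Shortage = 128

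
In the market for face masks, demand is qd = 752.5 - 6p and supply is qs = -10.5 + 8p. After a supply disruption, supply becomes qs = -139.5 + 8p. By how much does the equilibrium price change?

Δp = 129/14

Original equilibrium: p* = 54.5, q* = 425.5.
New equilibrium: 752.5 - 6p = -139.5 + 8p, so 892 = 14p and p' = 446/7; q' = 752.5 − 6(446/7) = 5183/14.
Change in price: 446/7 − 54.5 = 129/14.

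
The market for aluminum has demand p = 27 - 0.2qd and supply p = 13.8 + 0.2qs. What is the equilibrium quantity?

Set the two price expressions equal: 27 - 0.2q = 13.8 + 0.2q.
13.2 = 0.4q, so q* = 33.
p* = 27 − (0.2)(33) = 20.4.

q* = 33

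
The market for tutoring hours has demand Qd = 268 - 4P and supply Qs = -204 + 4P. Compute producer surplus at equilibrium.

Producer surplus = 128

Equilibrium: 268 - 4P = -204 + 4P gives P* = 59, Q* = 32.
Supply starts at P = 51 (where Qs = 0).
PS = ½(59 − 51)(32) = 128.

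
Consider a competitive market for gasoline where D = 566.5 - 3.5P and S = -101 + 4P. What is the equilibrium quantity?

Q* = 255

Set D = S: 566.5 - 3.5P = -101 + 4P.
667.5 = 7.5P, so P* = 89.
Q* = 566.5 − 3.5(89) = 255.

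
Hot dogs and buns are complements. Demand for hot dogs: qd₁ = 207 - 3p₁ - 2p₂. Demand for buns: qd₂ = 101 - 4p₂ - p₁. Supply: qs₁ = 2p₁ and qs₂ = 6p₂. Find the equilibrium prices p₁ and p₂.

p₁ = 467/12, p₂ = 149/24

Market 1: 207 - 3p₁ - 2p₂ = 2p₁ → 5p₁ + 2p₂ = 207.
Market 2: 10p₂ + p₁ = 101.
Eliminating p₂: 10×(1) − 2×(2) gives 48p₁ = 1868, so p₁ = 467/12.
Back-substitute into (2): p₂ = (101 − 1×467/12) / 10 = 149/24.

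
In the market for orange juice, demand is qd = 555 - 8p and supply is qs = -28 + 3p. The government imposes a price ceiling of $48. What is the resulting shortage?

Shortage = 55

Equilibrium price would be p* = 53, so the ceiling at 48 binds.
At p = 48: qd = 555 − 8(48) = 171, qs = -28 + 3(48) = 116.
Shortage = 171 − 116 = 55.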